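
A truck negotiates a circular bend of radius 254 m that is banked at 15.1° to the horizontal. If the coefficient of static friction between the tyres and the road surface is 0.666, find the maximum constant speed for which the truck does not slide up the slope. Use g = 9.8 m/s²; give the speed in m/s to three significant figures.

At the maximum speed, friction acts down the slope at its limiting value f = μN. Radially (horizontal, toward centre): N sinθ + μN cosθ = mv²/r. Vertically: N cosθ − μN sinθ = mg.
Dividing: v² = r g (sinθ + μcosθ)/(cosθ − μsinθ).
sinθ + μcosθ = 0.2605 + 0.666×0.9655 = 0.9035; cosθ − μsinθ = 0.9655 − 0.666×0.2605 = 0.7920.
v² = 254 × 9.8 × 0.9035/0.7920 = 2840 m²/s², so v = 53.29 m/s.

53.3 m/s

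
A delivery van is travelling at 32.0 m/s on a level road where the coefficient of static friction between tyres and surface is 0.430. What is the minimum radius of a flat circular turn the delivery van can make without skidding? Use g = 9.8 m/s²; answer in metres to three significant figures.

243 m

At the limit, μ_s m g = m v²/r, so r_min = v²/(μ_s g) = (32.0)²/(0.430 × 9.8) = 1024/4.214 = 243.0 m.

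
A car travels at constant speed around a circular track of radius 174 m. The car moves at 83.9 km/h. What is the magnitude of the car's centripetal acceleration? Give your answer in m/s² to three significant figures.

v = 83.9 km/h = 83.9/3.6 = 23.31 m/s.
a_c = v²/r = (23.31)²/174 = 543.1/174 = 3.122 m/s².

3.12 m/s²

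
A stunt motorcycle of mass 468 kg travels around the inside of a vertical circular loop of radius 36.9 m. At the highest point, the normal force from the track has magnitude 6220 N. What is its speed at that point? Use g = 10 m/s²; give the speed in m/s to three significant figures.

At the top, N + mg = mv²/r, so v = √(r(N/m + g)) = √(36.9 × (6220/468 + 10.0)) = √(36.9 × 23.29) = √859.4 = 29.32 m/s.

29.3 m/s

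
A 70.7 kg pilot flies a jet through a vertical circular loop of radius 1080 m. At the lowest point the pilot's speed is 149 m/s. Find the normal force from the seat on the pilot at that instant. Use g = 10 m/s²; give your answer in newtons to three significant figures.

At the lowest point, N points up (toward the centre) and the weight mg points down (away from the centre), so the net inward force is N − mg = mv²/r.
N = m(v²/r + g) = 70.7 × ((149)²/1080 + 10.0) = 70.7 × (20.56 + 10.0) = 70.7 × 30.56 = 2160 N.

2160 N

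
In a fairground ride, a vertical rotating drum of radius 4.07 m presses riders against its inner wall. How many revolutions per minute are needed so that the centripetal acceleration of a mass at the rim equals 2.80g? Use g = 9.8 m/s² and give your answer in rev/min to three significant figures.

Require ω²r = 2.80g, so ω = √(2.80 × 9.8/4.07) = 2.597 rad/s.
In rev/min: ω × 60/(2π) = 2.597 × 60/(2π) = 24.80 rev/min.

24.8 rev/min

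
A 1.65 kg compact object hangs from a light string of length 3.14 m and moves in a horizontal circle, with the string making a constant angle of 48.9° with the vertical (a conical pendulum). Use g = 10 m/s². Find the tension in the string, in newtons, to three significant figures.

25.1 N

Vertically the bob has no acceleration, so T cosθ = mg.
T = mg/cosθ = 1.65 × 10.0 / cos 48.9° = 16.50/0.6574 = 25.10 N.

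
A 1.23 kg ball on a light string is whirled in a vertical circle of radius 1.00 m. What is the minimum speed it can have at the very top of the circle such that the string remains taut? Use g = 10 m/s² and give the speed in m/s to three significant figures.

At the top, both weight mg and T point toward the centre: T + mg = mv²/r.
At minimum speed T → 0, so mg = mv_min²/r ⇒ v_min = √(g r) = √(10.0 × 1.00) = 3.162 m/s.

3.16 m/s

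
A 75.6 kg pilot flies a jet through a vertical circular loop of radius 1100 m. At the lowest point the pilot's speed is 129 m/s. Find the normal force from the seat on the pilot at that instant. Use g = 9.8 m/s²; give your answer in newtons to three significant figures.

1880 N

At the lowest point, N points up (toward the centre) and the weight mg points down (away from the centre), so the net inward force is N − mg = mv²/r.
N = m(v²/r + g) = 75.6 × ((129)²/1100 + 9.8) = 75.6 × (15.13 + 9.8) = 75.6 × 24.93 = 1885 N.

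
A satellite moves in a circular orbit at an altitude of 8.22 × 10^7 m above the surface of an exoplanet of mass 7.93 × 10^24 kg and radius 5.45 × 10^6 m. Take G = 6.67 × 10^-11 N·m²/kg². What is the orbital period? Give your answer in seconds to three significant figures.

r = R + h = 5.45 × 10^6 + 8.22 × 10^7 = 8.765 × 10^7 m. Gravity provides the centripetal force: G M m / r² = m v² / r ⇒ v = √(GM/r) = 2457 m/s.
T = 2πr/v = 2π × 8.765 × 10^7 / 2457 = 224200 s.

224000 s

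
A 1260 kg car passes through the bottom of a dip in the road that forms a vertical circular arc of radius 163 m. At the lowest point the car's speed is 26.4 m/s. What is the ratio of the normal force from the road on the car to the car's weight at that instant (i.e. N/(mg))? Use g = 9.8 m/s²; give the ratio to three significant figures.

1.44

At the bottom, N − mg = mv²/r, so N = m(v²/r + g) and N/(mg) = v²/(rg) + 1 = (26.4)²/(163 × 9.8) + 1 = 0.4363 + 1 = 1.436.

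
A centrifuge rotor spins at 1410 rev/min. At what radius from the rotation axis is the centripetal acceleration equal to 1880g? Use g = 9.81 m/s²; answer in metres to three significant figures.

ω = 1410 rev/min × 2π/60 = 147.7 rad/s.
a_c = ω²r = 1880g ⇒ r = 1880 × 9.81 / (147.7)² = 18440/21800 = 0.8459 m.

0.846 m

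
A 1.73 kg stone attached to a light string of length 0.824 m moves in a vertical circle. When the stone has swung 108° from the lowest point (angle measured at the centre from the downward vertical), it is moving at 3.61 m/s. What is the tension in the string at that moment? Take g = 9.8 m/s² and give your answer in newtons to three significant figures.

22.1 N

Take the radial direction toward the centre of the circle as positive. The component of the weight along the string toward the centre is −mg cos φ (φ measured from the bottom), so Newton's second law along the string gives T − mg cos φ = m v²/r.
cos 108° = -0.3090, so T = m(v²/r + g cos φ) = 1.73 × ((3.61)²/0.824 + 9.8 × -0.3090) = 1.73 × (15.82 + (-3.028)) = 1.73 × 12.79 = 22.12 N.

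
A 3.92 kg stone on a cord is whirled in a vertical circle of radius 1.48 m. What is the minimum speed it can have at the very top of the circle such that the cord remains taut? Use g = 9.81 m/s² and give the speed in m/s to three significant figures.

At the highest point the centre is directly below, so both the weight and T act inward: T + mg = mv²/r.
At minimum speed T → 0, so mg = mv_min²/r ⇒ v_min = √(g r) = √(9.81 × 1.48) = 3.810 m/s.

3.81 m/s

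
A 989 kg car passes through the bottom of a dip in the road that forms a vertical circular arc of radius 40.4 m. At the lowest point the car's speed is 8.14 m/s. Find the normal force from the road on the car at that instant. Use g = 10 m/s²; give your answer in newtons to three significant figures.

11500 N

At the lowest point, N points up (toward the centre) and the weight mg points down (away from the centre), so the net inward force is N − mg = mv²/r.
N = m(v²/r + g) = 989 × ((8.14)²/40.4 + 10.0) = 989 × (1.640 + 10.0) = 989 × 11.64 = 11510 N.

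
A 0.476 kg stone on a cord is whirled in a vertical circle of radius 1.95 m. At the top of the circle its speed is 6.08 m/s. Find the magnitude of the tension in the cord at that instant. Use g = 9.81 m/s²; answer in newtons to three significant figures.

4.35 N

At the top, both T and the weight mg point inward (toward the centre), so T + mg = mv²/r.
T = m(v²/r − g) = 0.476 × ((6.08)²/1.95 − 9.81) = 0.476 × (18.96 − 9.81) = 0.476 × 9.147 = 4.354 N.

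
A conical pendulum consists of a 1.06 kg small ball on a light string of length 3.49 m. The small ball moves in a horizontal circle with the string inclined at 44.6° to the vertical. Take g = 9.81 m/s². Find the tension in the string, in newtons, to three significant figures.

14.6 N

Vertically the bob has no acceleration, so T cosθ = mg.
T = mg/cosθ = 1.06 × 9.81 / cos 44.6° = 10.40/0.7120 = 14.60 N.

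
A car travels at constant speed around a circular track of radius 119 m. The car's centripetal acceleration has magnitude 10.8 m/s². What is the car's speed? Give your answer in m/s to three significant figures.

35.8 m/s

a_c = v²/r ⇒ v = √(a_c · r) = √(10.8 × 119) = √1285 = 35.85 m/s.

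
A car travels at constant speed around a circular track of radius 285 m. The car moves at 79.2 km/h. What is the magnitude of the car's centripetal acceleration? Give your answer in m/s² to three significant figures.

1.70 m/s²

v = 79.2 km/h = 79.2/3.6 = 22.00 m/s.
a_c = v²/r = (22.00)²/285 = 484.0/285 = 1.698 m/s².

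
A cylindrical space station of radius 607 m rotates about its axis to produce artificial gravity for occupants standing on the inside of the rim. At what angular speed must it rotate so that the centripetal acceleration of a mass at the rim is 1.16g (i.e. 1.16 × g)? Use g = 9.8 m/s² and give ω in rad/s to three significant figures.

0.137 rad/s

Centripetal acceleration a_c = ω²r. Setting ω²r = 1.16g:
ω = √(1.16g / r) = √(1.16 × 9.8 / 607) = √0.01873 = 0.1369 rad/s.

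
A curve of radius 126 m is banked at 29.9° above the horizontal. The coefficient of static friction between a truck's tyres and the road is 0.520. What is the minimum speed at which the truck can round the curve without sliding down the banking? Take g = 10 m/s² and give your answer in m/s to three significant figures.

7.31 m/s

At the minimum speed, friction acts up the slope at its limiting value f = μN. Radially (horizontal, toward centre): N sinθ − μN cosθ = mv²/r. Vertically: N cosθ + μN sinθ = mg.
Dividing: v² = r g (sinθ − μcosθ)/(cosθ + μsinθ).
sinθ − μcosθ = 0.4985 − 0.520×0.8669 = 0.04770; cosθ + μsinθ = 0.8669 + 0.520×0.4985 = 1.126.
v² = 126 × 10.0 × 0.04770/1.126 = 53.37 m²/s², so v = 7.306 m/s.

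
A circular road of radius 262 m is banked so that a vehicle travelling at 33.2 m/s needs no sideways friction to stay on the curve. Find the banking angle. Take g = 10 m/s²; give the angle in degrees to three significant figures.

With no friction, the horizontal component of the normal force provides the centripetal force: N sinθ = mv²/r, while N cosθ = mg vertically.
Dividing: tanθ = v²/(r g) = (33.2)²/(262 × 10.0) = 1102/2620 = 0.4207.
θ = arctan(0.4207) = 22.82°.

22.8°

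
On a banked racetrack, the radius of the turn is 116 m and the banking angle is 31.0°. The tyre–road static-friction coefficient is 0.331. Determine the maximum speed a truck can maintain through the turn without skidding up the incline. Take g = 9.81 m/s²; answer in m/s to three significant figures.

At the maximum speed, friction acts down the slope at its limiting value f = μN. Radially (horizontal, toward centre): N sinθ + μN cosθ = mv²/r. Vertically: N cosθ − μN sinθ = mg.
Dividing: v² = r g (sinθ + μcosθ)/(cosθ − μsinθ).
sinθ + μcosθ = 0.5150 + 0.331×0.8572 = 0.7988; cosθ − μsinθ = 0.8572 − 0.331×0.5150 = 0.6867.
v² = 116 × 9.81 × 0.7988/0.6867 = 1324 m²/s², so v = 36.38 m/s.

36.4 m/s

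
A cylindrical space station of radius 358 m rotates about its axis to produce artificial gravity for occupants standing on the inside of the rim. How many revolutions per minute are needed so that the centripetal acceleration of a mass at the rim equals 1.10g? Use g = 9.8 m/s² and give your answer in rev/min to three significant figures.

1.66 rev/min

Require ω²r = 1.10g, so ω = √(1.10 × 9.8/358) = 0.1735 rad/s.
In rev/min: ω × 60/(2π) = 0.1735 × 60/(2π) = 1.657 rev/min.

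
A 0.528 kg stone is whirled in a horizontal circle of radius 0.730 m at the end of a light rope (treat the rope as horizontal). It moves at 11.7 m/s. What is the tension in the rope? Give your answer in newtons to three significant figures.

99.0 N

The tension is the only horizontal force, so it supplies the full centripetal force: T = m v²/r = 0.528 × (11.70)²/0.730 = 0.528 × 136.9/0.730 = 99.01 N.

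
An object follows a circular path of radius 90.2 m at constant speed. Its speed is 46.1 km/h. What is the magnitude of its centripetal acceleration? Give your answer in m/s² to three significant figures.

v = 46.1 km/h = 46.1/3.6 = 12.81 m/s.
a_c = v²/r = (12.81)²/90.2 = 164.0/90.2 = 1.818 m/s².

1.82 m/s²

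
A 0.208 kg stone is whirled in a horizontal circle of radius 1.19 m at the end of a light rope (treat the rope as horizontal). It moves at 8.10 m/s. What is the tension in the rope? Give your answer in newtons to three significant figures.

11.5 N

The tension is the only horizontal force, so it supplies the full centripetal force: T = m v²/r = 0.208 × (8.100)²/1.19 = 0.208 × 65.61/1.19 = 11.47 N.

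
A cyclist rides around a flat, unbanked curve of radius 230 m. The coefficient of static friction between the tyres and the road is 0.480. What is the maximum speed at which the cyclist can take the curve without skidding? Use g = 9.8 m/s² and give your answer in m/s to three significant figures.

On a flat curve, static friction is the only horizontal force, so it must supply the full centripetal force: μ_s m g = m v²/r.
Mass cancels: v_max = √(μ_s g r) = √(0.480 × 9.8 × 230) = √1082 = 32.89 m/s.

32.9 m/s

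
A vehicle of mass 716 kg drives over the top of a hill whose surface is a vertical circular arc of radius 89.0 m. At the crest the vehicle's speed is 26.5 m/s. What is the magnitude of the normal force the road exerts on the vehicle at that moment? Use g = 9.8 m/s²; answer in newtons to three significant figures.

1370 N

At the crest the centripetal acceleration points downward (toward the centre of the arc), so mg − N = mv²/r.
N = m(g − v²/r) = 716 × (9.8 − (26.5)²/89.0) = 716 × (9.8 − 7.890) = 716 × 1.910 = 1367 N.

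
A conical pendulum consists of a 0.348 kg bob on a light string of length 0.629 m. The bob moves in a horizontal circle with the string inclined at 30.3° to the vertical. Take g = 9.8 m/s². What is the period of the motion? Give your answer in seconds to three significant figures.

1.48 s

r = L sinθ = 0.3173 m. From T sinθ = mω²r and T cosθ = mg: tanθ = ω²r/g, so ω² = g tanθ / r = g/(L cosθ).
ω = √(g/(L cosθ)) = √(9.8/(0.629 × 0.8634)) = √18.05 = 4.248 rad/s.
Period = 2π/ω = 1.479 s.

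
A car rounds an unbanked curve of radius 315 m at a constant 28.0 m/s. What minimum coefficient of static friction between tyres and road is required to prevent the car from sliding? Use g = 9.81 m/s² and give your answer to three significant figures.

Friction provides the centripetal force: μ_s m g = m v²/r, so μ_s = v²/(g r) = (28.00)²/(9.81 × 315) = 784.0/3090 = 0.2537.

0.254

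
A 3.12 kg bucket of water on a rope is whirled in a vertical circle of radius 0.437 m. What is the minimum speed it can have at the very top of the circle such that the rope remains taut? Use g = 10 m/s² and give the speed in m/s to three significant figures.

2.09 m/s

At the top, both weight mg and T point toward the centre: T + mg = mv²/r.
At minimum speed T → 0, so mg = mv_min²/r ⇒ v_min = √(g r) = √(10.0 × 0.437) = 2.090 m/s.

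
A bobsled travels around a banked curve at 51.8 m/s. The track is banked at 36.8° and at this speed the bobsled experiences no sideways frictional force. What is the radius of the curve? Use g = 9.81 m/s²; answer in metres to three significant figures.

366 m

Frictionless banking: tanθ = v²/(rg), so r = v²/(g tanθ).
r = (51.8)²/(9.81 × tan 36.8°) = 2683/(9.81 × 0.7481) = 2683/7.339 = 365.6 m.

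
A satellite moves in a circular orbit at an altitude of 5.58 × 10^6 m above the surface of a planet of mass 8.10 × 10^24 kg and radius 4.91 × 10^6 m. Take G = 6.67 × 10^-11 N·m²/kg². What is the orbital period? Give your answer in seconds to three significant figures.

r = R + h = 4.91 × 10^6 + 5.58 × 10^6 = 1.049 × 10^7 m. Gravity provides the centripetal force: G M m / r² = m v² / r ⇒ v = √(GM/r) = 7177 m/s.
T = 2πr/v = 2π × 1.049 × 10^7 / 7177 = 9184 s.

9180 s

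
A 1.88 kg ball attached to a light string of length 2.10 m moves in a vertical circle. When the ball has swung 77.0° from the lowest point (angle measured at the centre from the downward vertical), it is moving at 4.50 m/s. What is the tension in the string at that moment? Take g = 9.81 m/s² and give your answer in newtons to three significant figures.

22.3 N

Take the radial direction toward the centre of the circle as positive. The component of the weight along the string toward the centre is −mg cos φ (φ measured from the bottom), so Newton's second law along the string gives T − mg cos φ = m v²/r.
cos 77.0° = 0.2250, so T = m(v²/r + g cos φ) = 1.88 × ((4.50)²/2.10 + 9.81 × 0.2250) = 1.88 × (9.643 + (2.207)) = 1.88 × 11.85 = 22.28 N.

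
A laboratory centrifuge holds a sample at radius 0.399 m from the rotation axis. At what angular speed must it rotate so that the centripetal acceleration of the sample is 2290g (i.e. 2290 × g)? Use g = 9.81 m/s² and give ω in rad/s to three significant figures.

237 rad/s

Centripetal acceleration a_c = ω²r. Setting ω²r = 2290g:
ω = √(2290g / r) = √(2290 × 9.81 / 0.399) = √56300 = 237.3 rad/s.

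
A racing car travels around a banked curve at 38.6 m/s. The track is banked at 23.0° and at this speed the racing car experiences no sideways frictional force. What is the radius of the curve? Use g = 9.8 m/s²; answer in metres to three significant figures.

Frictionless banking: tanθ = v²/(rg), so r = v²/(g tanθ).
r = (38.6)²/(9.8 × tan 23.0°) = 1490/(9.8 × 0.4245) = 1490/4.160 = 358.2 m.

358 m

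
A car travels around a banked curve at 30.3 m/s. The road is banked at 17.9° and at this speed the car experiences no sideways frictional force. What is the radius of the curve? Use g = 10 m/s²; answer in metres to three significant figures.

284 m

Frictionless banking: tanθ = v²/(rg), so r = v²/(g tanθ).
r = (30.3)²/(10.0 × tan 17.9°) = 918.1/(10.0 × 0.3230) = 918.1/3.230 = 284.2 m.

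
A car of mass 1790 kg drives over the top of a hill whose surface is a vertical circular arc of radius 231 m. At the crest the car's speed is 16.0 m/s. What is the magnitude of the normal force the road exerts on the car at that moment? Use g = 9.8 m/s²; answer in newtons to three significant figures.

At the crest the centripetal acceleration points downward (toward the centre of the arc), so mg − N = mv²/r.
N = m(g − v²/r) = 1790 × (9.8 − (16.0)²/231) = 1790 × (9.8 − 1.108) = 1790 × 8.692 = 15560 N.

15600 N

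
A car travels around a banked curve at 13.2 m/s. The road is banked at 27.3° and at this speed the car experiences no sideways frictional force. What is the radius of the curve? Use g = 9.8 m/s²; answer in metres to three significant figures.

34.4 m

Frictionless banking: tanθ = v²/(rg), so r = v²/(g tanθ).
r = (13.2)²/(9.8 × tan 27.3°) = 174.2/(9.8 × 0.5161) = 174.2/5.058 = 34.45 m.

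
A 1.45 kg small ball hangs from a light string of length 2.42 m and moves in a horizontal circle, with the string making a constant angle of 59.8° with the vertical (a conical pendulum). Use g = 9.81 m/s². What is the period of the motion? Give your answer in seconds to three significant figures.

r = L sinθ = 2.092 m. From T sinθ = mω²r and T cosθ = mg: tanθ = ω²r/g, so ω² = g tanθ / r = g/(L cosθ).
ω = √(g/(L cosθ)) = √(9.81/(2.42 × 0.5030)) = √8.059 = 2.839 rad/s.
Period = 2π/ω = 2.213 s.

2.21 s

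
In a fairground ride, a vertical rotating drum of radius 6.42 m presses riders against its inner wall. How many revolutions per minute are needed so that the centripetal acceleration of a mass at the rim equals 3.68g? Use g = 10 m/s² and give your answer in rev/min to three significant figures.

22.9 rev/min

Require ω²r = 3.68g, so ω = √(3.68 × 10.0/6.42) = 2.394 rad/s.
In rev/min: ω × 60/(2π) = 2.394 × 60/(2π) = 22.86 rev/min.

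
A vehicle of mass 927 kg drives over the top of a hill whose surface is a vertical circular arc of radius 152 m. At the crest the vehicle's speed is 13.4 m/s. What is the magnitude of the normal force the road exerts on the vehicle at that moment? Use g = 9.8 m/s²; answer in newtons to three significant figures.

At the crest the centripetal acceleration points downward (toward the centre of the arc), so mg − N = mv²/r.
N = m(g − v²/r) = 927 × (9.8 − (13.4)²/152) = 927 × (9.8 − 1.181) = 927 × 8.619 = 7990 N.

7990 N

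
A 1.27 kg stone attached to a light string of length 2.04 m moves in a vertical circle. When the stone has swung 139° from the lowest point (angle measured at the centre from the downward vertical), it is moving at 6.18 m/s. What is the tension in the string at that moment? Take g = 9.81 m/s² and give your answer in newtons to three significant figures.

14.4 N

Take the radial direction toward the centre of the circle as positive. The component of the weight along the string toward the centre is −mg cos φ (φ measured from the bottom), so Newton's second law along the string gives T − mg cos φ = m v²/r.
cos 139° = -0.7547, so T = m(v²/r + g cos φ) = 1.27 × ((6.18)²/2.04 + 9.81 × -0.7547) = 1.27 × (18.72 + (-7.404)) = 1.27 × 11.32 = 14.37 N.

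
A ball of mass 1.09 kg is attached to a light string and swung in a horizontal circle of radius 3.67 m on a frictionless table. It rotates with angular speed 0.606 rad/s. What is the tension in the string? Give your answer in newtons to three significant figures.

v = ωr = 0.606 × 3.67 = 2.224 m/s.
The tension is the only horizontal force, so it supplies the full centripetal force: T = m v²/r = 1.09 × (2.224)²/3.67 = 1.09 × 4.946/3.67 = 1.469 N.

1.47 N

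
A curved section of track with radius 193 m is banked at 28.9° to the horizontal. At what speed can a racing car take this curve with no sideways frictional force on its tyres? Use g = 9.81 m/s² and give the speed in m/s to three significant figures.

On a frictionless banked curve, N sinθ = mv²/r and N cosθ = mg, so tanθ = v²/(rg).
v = √(r g tanθ) = √(193 × 9.81 × tan 28.9°) = √(193 × 9.81 × 0.5520) = √1045 = 32.33 m/s.

32.3 m/s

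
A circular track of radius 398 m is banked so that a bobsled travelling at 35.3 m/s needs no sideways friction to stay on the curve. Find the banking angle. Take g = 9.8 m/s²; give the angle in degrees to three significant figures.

17.7°

For a frictionless banked turn: horizontally N sinθ = mv²/r and vertically N cosθ = mg.
Dividing: tanθ = v²/(r g) = (35.3)²/(398 × 9.8) = 1246/3900 = 0.3195.
θ = arctan(0.3195) = 17.72°.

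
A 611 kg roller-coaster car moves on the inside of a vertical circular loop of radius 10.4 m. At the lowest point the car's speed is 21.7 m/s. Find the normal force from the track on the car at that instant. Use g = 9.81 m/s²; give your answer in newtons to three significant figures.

At the lowest point, N points up (toward the centre) and the weight mg points down (away from the centre), so the net inward force is N − mg = mv²/r.
N = m(v²/r + g) = 611 × ((21.7)²/10.4 + 9.81) = 611 × (45.28 + 9.81) = 611 × 55.09 = 33660 N.

33700 N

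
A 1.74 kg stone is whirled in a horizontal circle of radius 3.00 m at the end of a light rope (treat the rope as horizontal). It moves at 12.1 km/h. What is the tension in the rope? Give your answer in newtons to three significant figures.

v = 12.1 km/h = 12.1/3.6 = 3.361 m/s.
The tension is the only horizontal force, so it supplies the full centripetal force: T = m v²/r = 1.74 × (3.361)²/3.00 = 1.74 × 11.30/3.00 = 6.552 N.

6.55 N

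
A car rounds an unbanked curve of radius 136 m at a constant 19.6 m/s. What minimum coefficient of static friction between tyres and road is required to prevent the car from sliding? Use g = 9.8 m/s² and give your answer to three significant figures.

0.288

Friction provides the centripetal force: μ_s m g = m v²/r, so μ_s = v²/(g r) = (19.60)²/(9.8 × 136) = 384.2/1333 = 0.2882.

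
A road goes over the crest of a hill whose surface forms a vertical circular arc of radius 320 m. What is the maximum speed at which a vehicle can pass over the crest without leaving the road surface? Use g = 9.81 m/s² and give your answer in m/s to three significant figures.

56.0 m/s

At the crest the centre of the circle is below the vehicle, so the net downward (centripetal) force is mg − N = mv²/r.
The vehicle leaves the road when N → 0, giving v_max = √(g r) = √(9.81 × 320) = 56.03 m/s.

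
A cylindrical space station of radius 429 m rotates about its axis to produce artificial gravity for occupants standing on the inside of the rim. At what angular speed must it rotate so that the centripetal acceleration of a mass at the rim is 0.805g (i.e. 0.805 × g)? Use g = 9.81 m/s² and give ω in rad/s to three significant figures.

0.136 rad/s

Centripetal acceleration a_c = ω²r. Setting ω²r = 0.805g:
ω = √(0.805g / r) = √(0.805 × 9.81 / 429) = √0.01841 = 0.1357 rad/s.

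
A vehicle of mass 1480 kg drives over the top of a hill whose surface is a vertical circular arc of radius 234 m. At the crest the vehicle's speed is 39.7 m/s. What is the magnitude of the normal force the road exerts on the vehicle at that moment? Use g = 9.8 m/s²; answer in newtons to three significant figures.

4540 N

At the crest the centripetal acceleration points downward (toward the centre of the arc), so mg − N = mv²/r.
N = m(g − v²/r) = 1480 × (9.8 − (39.7)²/234) = 1480 × (9.8 − 6.735) = 1480 × 3.065 = 4536 N.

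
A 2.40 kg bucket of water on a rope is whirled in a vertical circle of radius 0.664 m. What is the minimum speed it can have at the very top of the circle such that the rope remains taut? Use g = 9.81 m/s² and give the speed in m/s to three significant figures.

At the highest point the centre is directly below, so both the weight and T act inward: T + mg = mv²/r.
At minimum speed T → 0, so mg = mv_min²/r ⇒ v_min = √(g r) = √(9.81 × 0.664) = 2.552 m/s.

2.55 m/s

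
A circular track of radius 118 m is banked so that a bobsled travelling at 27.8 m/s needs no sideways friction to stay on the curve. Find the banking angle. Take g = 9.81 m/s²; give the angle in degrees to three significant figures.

With no friction, the horizontal component of the normal force provides the centripetal force: N sinθ = mv²/r, while N cosθ = mg vertically.
Dividing: tanθ = v²/(r g) = (27.8)²/(118 × 9.81) = 772.8/1158 = 0.6676.
θ = arctan(0.6676) = 33.73°.

33.7°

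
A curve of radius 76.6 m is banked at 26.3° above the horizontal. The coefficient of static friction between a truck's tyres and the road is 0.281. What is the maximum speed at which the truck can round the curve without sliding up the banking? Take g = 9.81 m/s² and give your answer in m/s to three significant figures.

26.0 m/s

At the maximum speed, friction acts down the slope at its limiting value f = μN. Radially (horizontal, toward centre): N sinθ + μN cosθ = mv²/r. Vertically: N cosθ − μN sinθ = mg.
Dividing: v² = r g (sinθ + μcosθ)/(cosθ − μsinθ).
sinθ + μcosθ = 0.4431 + 0.281×0.8965 = 0.6950; cosθ − μsinθ = 0.8965 − 0.281×0.4431 = 0.7720.
v² = 76.6 × 9.81 × 0.6950/0.7720 = 676.5 m²/s², so v = 26.01 m/s.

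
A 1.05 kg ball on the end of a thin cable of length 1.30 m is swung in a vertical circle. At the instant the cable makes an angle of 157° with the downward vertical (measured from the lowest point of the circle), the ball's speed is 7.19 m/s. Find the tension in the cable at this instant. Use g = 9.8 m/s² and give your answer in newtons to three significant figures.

32.3 N

Take the radial direction toward the centre of the circle as positive. The component of the weight along the string toward the centre is −mg cos φ (φ measured from the bottom), so Newton's second law along the string gives T − mg cos φ = m v²/r.
cos 157° = -0.9205, so T = m(v²/r + g cos φ) = 1.05 × ((7.19)²/1.30 + 9.8 × -0.9205) = 1.05 × (39.77 + (-9.021)) = 1.05 × 30.75 = 32.28 N.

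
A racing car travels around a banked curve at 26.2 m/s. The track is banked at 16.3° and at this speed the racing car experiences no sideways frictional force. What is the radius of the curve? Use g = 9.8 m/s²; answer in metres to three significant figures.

Frictionless banking: tanθ = v²/(rg), so r = v²/(g tanθ).
r = (26.2)²/(9.8 × tan 16.3°) = 686.4/(9.8 × 0.2924) = 686.4/2.866 = 239.5 m.

240 m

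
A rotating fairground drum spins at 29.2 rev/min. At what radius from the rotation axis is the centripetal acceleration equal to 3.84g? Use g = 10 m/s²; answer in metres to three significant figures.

4.11 m

ω = 29.2 rev/min × 2π/60 = 3.058 rad/s.
a_c = ω²r = 3.84g ⇒ r = 3.84 × 10.0 / (3.058)² = 38.40/9.350 = 4.107 m.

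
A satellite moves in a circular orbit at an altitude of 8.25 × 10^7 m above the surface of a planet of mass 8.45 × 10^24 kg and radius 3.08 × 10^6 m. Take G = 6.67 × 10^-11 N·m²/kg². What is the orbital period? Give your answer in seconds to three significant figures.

210000 s

r = R + h = 3.08 × 10^6 + 8.25 × 10^7 = 8.558 × 10^7 m. Gravity provides the centripetal force: G M m / r² = m v² / r ⇒ v = √(GM/r) = 2566 m/s.
T = 2πr/v = 2π × 8.558 × 10^7 / 2566 = 209500 s.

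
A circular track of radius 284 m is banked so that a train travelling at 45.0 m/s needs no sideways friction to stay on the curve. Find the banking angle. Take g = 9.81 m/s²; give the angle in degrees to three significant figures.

With no friction, the horizontal component of the normal force provides the centripetal force: N sinθ = mv²/r, while N cosθ = mg vertically.
Dividing: tanθ = v²/(r g) = (45.0)²/(284 × 9.81) = 2025/2786 = 0.7268.
θ = arctan(0.7268) = 36.01°.

36.0°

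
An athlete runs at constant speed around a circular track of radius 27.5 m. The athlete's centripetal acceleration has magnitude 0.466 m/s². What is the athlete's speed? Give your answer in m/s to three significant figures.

a_c = v²/r ⇒ v = √(a_c · r) = √(0.466 × 27.5) = √12.82 = 3.580 m/s.

3.58 m/s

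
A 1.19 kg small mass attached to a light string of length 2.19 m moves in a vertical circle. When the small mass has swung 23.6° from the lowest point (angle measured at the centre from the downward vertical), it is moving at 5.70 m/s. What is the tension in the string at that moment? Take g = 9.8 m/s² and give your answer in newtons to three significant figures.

Take the radial direction toward the centre of the circle as positive. The component of the weight along the string toward the centre is −mg cos φ (φ measured from the bottom), so Newton's second law along the string gives T − mg cos φ = m v²/r.
cos 23.6° = 0.9164, so T = m(v²/r + g cos φ) = 1.19 × ((5.70)²/2.19 + 9.8 × 0.9164) = 1.19 × (14.84 + (8.980)) = 1.19 × 23.82 = 28.34 N.

28.3 N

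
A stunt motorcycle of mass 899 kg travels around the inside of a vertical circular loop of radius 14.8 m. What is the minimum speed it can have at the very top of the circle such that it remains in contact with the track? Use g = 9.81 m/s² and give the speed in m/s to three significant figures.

12.0 m/s

At the highest point the centre is directly below, so both the weight and N act inward: N + mg = mv²/r.
At minimum speed N → 0, so mg = mv_min²/r ⇒ v_min = √(g r) = √(9.81 × 14.8) = 12.05 m/s.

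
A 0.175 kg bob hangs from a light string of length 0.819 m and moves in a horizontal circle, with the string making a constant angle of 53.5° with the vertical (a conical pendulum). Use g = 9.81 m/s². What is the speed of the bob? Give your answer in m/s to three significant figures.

The radius of the circle is r = L sinθ = 0.819 × sin 53.5° = 0.6584 m.
Horizontally T sinθ = mv²/r and vertically T cosθ = mg, so tanθ = v²/(rg).
v = √(r g tanθ) = √(0.6584 × 9.81 × 1.351) = √8.728 = 2.954 m/s.

2.95 m/s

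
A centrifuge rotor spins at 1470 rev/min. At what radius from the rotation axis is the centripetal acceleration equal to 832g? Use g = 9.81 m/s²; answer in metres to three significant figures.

0.344 m

ω = 1470 rev/min × 2π/60 = 153.9 rad/s.
a_c = ω²r = 832g ⇒ r = 832 × 9.81 / (153.9)² = 8162/23700 = 0.3444 m.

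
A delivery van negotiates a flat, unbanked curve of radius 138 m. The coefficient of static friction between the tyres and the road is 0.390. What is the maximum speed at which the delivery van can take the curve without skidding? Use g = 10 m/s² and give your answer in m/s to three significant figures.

The only inward force on a level bend is static friction, so at the limit f_s = μ_s N = μ_s m g = m v²/r.
Mass cancels: v_max = √(μ_s g r) = √(0.390 × 10.0 × 138) = √538.2 = 23.20 m/s.

23.2 m/s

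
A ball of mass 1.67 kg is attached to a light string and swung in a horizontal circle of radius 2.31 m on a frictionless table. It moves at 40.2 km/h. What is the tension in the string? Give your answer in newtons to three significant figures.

90.1 N

v = 40.2 km/h = 40.2/3.6 = 11.17 m/s.
The tension is the only horizontal force, so it supplies the full centripetal force: T = m v²/r = 1.67 × (11.17)²/2.31 = 1.67 × 124.7/2.31 = 90.15 N.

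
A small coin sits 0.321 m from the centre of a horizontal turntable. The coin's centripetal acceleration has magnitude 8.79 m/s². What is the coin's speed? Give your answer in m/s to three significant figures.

a_c = v²/r ⇒ v = √(a_c · r) = √(8.79 × 0.321) = √2.822 = 1.680 m/s.

1.68 m/s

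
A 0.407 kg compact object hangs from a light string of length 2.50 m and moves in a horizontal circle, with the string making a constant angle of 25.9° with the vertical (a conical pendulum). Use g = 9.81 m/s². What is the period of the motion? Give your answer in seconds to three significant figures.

r = L sinθ = 1.092 m. From T sinθ = mω²r and T cosθ = mg: tanθ = ω²r/g, so ω² = g tanθ / r = g/(L cosθ).
ω = √(g/(L cosθ)) = √(9.81/(2.50 × 0.8996)) = √4.362 = 2.089 rad/s.
Period = 2π/ω = 3.008 s.

3.01 s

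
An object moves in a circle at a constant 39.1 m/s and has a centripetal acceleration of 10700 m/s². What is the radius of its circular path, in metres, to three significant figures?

a_c = v²/r ⇒ r = v²/a_c = (39.1)²/10700 = 1529/10700 = 0.1429 m.

0.143 m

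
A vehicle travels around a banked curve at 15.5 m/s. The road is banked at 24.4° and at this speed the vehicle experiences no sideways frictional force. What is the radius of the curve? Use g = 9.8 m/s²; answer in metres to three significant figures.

Frictionless banking: tanθ = v²/(rg), so r = v²/(g tanθ).
r = (15.5)²/(9.8 × tan 24.4°) = 240.2/(9.8 × 0.4536) = 240.2/4.445 = 54.04 m.

54.0 m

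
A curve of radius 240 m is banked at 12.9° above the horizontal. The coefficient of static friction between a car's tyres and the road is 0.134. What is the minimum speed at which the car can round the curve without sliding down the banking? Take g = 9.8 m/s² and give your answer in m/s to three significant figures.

At the minimum speed, friction acts up the slope at its limiting value f = μN. Radially (horizontal, toward centre): N sinθ − μN cosθ = mv²/r. Vertically: N cosθ + μN sinθ = mg.
Dividing: v² = r g (sinθ − μcosθ)/(cosθ + μsinθ).
sinθ − μcosθ = 0.2233 − 0.134×0.9748 = 0.09263; cosθ + μsinθ = 0.9748 + 0.134×0.2233 = 1.005.
v² = 240 × 9.8 × 0.09263/1.005 = 216.9 m²/s², so v = 14.73 m/s.

14.7 m/s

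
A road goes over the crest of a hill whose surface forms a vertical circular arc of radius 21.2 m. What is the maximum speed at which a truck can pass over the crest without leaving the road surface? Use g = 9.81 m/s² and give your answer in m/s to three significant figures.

At the crest the centre of the circle is below the truck, so the net downward (centripetal) force is mg − N = mv²/r.
The truck leaves the road when N → 0, giving v_max = √(g r) = √(9.81 × 21.2) = 14.42 m/s.

14.4 m/s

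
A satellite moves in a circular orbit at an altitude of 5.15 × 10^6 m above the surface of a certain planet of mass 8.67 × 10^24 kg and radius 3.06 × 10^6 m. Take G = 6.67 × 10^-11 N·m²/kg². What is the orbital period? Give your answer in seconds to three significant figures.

6150 s

r = R + h = 3.06 × 10^6 + 5.15 × 10^6 = 8.210 × 10^6 m. Gravity provides the centripetal force: G M m / r² = m v² / r ⇒ v = √(GM/r) = 8393 m/s.
T = 2πr/v = 2π × 8.210 × 10^6 / 8393 = 6146 s.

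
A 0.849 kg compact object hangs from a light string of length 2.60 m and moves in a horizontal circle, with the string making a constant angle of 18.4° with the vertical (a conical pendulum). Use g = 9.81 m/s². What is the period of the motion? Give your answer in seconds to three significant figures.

r = L sinθ = 0.8207 m. From T sinθ = mω²r and T cosθ = mg: tanθ = ω²r/g, so ω² = g tanθ / r = g/(L cosθ).
ω = √(g/(L cosθ)) = √(9.81/(2.60 × 0.9489)) = √3.976 = 1.994 rad/s.
Period = 2π/ω = 3.151 s.

3.15 s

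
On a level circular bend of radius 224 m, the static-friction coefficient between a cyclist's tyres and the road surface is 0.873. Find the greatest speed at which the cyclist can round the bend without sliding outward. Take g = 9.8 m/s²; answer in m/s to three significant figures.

43.8 m/s

The only inward force on a level bend is static friction, so at the limit f_s = μ_s N = μ_s m g = m v²/r.
Mass cancels: v_max = √(μ_s g r) = √(0.873 × 9.8 × 224) = √1916 = 43.78 m/s.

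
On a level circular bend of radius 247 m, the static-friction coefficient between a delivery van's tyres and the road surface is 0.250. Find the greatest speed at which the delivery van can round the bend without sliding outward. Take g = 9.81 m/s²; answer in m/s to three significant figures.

On a flat curve, static friction is the only horizontal force, so it must supply the full centripetal force: μ_s m g = m v²/r.
Mass cancels: v_max = √(μ_s g r) = √(0.250 × 9.81 × 247) = √605.8 = 24.61 m/s.

24.6 m/s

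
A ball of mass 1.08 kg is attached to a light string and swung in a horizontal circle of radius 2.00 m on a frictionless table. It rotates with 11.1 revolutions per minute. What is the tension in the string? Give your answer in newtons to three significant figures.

2.92 N

ω = 11.1 rev/min × 2π/60 = 1.162 rad/s, so v = ωr = 1.162 × 2.00 = 2.325 m/s.
The tension is the only horizontal force, so it supplies the full centripetal force: T = m v²/r = 1.08 × (2.325)²/2.00 = 1.08 × 5.405/2.00 = 2.918 N.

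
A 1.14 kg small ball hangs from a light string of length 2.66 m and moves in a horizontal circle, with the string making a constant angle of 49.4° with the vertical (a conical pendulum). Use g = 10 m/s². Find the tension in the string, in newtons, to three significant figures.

Vertically the bob has no acceleration, so T cosθ = mg.
T = mg/cosθ = 1.14 × 10.0 / cos 49.4° = 11.40/0.6508 = 17.52 N.

17.5 N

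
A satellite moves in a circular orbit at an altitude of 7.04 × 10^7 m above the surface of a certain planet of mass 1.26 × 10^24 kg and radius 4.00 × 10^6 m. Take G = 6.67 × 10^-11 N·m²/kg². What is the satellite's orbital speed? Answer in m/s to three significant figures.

Orbital radius r = R + h = 4.00 × 10^6 + 7.04 × 10^7 = 7.440 × 10^7 m.
Gravity supplies the centripetal force: G M m / r² = m v² / r, so v = √(GM/r).
v = √(6.67 × 10^-11 × 1.26 × 10^24 / 7.440 × 10^7) = √(1.130 × 10^6) = 1063 m/s.

1060 m/s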